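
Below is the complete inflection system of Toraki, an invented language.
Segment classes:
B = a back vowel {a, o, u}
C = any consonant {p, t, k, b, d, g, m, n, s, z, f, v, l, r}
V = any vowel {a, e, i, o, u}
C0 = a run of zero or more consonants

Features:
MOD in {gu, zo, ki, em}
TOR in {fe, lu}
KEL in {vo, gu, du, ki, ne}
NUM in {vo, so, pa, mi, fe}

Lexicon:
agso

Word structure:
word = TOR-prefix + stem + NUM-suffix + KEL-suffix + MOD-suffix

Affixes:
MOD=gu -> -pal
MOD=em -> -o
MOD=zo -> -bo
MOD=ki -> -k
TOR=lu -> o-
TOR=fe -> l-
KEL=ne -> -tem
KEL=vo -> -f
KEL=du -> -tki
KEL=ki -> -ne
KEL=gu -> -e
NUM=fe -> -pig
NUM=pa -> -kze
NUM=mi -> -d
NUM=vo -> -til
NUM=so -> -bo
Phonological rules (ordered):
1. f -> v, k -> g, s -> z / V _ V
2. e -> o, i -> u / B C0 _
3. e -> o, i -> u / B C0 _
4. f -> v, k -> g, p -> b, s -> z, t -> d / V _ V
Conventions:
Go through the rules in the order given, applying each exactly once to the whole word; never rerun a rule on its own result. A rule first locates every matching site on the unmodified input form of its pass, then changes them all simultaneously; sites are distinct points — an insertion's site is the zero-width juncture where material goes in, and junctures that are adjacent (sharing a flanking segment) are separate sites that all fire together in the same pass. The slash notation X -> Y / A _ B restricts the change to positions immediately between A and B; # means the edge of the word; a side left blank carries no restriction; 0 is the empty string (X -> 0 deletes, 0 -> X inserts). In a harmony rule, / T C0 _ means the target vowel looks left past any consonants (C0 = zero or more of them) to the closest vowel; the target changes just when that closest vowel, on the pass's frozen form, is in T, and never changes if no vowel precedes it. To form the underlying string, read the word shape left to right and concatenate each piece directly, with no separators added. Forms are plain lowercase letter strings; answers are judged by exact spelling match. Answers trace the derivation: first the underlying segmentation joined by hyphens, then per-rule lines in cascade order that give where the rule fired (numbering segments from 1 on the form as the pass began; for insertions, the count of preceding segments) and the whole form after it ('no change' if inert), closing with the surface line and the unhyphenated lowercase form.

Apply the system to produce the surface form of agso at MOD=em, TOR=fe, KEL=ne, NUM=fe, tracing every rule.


underlying: l-agso-pig-tem-o
1. f -> v, k -> g, s -> z / V _ V: no change
2. e -> o, i -> u / B C0 _: fires at position(s) 7: lagsopugtemo
3. e -> o, i -> u / B C0 _: fires at position(s) 10: lagsopugtomo
4. f -> v, k -> g, p -> b, s -> z, t -> d / V _ V: fires at position(s) 6: lagsobugtomo
surface: lagsobugtomo


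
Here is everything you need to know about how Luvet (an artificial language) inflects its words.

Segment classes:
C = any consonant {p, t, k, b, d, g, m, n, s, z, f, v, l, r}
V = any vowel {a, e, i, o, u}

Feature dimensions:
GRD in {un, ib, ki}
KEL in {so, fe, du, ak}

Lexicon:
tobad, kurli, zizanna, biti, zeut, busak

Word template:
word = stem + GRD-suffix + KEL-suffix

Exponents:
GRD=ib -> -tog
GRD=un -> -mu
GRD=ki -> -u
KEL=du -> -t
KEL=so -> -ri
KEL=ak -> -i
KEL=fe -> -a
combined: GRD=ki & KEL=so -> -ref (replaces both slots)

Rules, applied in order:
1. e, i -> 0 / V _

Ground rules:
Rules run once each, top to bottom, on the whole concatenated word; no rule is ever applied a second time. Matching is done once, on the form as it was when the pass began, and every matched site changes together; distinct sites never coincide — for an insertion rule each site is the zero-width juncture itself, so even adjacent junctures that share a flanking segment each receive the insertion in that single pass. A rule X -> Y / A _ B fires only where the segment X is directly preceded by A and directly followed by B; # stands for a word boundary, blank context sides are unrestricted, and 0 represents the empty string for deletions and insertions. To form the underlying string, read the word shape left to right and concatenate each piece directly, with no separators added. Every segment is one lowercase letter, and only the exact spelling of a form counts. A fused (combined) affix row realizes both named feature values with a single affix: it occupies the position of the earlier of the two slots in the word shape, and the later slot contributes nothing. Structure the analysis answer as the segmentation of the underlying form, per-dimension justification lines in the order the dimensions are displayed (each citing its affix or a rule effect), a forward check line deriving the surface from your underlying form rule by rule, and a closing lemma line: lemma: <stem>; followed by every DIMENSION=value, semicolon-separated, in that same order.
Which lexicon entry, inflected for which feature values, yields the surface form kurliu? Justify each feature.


underlying: kurli-u-i
GRD=ki - signalled by the affix -u
KEL=ak - signalled by the affix -i
check: kurliui -> kurliu
lemma: kurli; GRD=ki; KEL=ak


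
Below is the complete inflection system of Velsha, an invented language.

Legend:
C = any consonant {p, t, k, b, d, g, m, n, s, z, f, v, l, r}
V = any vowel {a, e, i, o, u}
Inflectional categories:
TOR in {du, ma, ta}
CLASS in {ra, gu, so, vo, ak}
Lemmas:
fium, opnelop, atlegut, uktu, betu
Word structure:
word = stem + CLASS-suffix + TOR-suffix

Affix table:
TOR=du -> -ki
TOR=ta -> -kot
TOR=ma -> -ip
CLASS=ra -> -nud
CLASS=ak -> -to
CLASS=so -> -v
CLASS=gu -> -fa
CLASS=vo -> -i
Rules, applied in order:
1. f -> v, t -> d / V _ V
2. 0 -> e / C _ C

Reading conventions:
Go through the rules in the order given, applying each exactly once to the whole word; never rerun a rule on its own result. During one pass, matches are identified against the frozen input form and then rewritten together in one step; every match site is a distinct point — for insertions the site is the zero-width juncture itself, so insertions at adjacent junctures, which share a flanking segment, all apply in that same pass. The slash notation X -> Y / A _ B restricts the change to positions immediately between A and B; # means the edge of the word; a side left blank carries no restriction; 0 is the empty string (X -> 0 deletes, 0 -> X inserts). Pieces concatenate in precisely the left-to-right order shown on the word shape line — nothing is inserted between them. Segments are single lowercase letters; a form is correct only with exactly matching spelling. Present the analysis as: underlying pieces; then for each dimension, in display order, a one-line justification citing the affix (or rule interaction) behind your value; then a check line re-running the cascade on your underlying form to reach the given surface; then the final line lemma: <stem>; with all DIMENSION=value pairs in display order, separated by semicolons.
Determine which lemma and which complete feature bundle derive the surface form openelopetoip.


underlying: opnelop-to-ip
TOR=ma - signalled by the affix -ip
CLASS=ak - signalled by the affix -to
check: opneloptoip -> opneloptoip -> openelopetoip
lemma: opnelop; TOR=ma; CLASS=ak


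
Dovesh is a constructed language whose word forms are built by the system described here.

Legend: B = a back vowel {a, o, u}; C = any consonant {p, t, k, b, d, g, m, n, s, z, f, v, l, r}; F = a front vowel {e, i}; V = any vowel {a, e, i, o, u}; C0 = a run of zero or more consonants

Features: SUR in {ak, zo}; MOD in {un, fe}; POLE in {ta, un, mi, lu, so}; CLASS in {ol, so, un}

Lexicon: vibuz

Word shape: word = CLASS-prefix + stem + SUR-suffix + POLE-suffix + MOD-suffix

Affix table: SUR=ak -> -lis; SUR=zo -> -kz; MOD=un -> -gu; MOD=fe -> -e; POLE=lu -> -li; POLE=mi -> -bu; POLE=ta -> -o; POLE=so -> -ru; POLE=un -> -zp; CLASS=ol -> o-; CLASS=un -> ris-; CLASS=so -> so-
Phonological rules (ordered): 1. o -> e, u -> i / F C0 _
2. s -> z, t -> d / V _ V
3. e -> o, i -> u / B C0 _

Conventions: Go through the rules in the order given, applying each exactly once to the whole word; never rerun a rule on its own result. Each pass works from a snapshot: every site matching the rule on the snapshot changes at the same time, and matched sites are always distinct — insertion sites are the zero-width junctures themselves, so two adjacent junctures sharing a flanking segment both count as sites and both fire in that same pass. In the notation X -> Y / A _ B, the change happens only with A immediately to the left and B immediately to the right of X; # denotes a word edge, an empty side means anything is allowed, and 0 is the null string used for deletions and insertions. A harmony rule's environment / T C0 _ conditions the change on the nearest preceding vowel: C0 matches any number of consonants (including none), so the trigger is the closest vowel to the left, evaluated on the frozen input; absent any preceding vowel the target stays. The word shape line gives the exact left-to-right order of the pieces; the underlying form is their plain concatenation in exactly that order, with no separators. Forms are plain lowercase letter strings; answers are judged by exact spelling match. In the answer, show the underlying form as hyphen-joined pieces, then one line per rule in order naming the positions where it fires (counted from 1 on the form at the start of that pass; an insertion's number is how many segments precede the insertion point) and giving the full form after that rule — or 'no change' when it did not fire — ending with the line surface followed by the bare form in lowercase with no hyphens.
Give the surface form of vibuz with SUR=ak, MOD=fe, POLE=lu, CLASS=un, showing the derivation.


underlying: ris-vibuz-lis-li-e
1. o -> e, u -> i / F C0 _: fires at position(s) 7: risvibizlislie
2. s -> z, t -> d / V _ V: no change
3. e -> o, i -> u / B C0 _: no change
surface: risvibizlislie


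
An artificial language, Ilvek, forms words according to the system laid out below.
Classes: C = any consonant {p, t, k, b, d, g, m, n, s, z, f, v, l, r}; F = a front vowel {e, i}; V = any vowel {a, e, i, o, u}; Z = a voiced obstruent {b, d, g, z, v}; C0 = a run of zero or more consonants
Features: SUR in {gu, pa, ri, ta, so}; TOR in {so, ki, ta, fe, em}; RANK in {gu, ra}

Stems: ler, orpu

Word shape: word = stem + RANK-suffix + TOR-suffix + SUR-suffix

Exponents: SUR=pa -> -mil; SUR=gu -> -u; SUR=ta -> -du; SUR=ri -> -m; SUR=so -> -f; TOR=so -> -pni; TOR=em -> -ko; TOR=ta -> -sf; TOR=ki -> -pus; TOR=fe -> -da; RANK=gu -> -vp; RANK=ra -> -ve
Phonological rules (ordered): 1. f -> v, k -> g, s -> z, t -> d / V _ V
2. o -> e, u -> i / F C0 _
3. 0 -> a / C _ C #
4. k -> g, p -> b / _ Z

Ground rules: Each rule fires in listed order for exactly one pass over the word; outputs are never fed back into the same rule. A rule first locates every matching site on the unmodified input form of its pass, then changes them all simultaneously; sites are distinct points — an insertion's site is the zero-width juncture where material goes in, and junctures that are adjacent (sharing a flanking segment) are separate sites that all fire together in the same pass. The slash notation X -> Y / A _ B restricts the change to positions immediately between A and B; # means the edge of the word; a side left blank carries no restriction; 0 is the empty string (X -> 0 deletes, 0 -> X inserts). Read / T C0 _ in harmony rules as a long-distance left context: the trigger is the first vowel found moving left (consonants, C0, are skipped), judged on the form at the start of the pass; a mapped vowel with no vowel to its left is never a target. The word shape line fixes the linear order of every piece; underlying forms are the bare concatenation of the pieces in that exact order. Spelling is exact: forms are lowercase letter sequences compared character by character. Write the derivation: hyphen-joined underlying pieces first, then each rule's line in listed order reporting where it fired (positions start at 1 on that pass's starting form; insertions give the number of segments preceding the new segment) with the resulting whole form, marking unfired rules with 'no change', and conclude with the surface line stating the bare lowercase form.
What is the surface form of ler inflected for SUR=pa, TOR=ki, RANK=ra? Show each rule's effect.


underlying: ler-ve-pus-mil
1. f -> v, k -> g, s -> z, t -> d / V _ V: no change
2. o -> e, u -> i / F C0 _: fires at position(s) 7: lervepismil
3. 0 -> a / C _ C #: no change
4. k -> g, p -> b / _ Z: no change
surface: lervepismil


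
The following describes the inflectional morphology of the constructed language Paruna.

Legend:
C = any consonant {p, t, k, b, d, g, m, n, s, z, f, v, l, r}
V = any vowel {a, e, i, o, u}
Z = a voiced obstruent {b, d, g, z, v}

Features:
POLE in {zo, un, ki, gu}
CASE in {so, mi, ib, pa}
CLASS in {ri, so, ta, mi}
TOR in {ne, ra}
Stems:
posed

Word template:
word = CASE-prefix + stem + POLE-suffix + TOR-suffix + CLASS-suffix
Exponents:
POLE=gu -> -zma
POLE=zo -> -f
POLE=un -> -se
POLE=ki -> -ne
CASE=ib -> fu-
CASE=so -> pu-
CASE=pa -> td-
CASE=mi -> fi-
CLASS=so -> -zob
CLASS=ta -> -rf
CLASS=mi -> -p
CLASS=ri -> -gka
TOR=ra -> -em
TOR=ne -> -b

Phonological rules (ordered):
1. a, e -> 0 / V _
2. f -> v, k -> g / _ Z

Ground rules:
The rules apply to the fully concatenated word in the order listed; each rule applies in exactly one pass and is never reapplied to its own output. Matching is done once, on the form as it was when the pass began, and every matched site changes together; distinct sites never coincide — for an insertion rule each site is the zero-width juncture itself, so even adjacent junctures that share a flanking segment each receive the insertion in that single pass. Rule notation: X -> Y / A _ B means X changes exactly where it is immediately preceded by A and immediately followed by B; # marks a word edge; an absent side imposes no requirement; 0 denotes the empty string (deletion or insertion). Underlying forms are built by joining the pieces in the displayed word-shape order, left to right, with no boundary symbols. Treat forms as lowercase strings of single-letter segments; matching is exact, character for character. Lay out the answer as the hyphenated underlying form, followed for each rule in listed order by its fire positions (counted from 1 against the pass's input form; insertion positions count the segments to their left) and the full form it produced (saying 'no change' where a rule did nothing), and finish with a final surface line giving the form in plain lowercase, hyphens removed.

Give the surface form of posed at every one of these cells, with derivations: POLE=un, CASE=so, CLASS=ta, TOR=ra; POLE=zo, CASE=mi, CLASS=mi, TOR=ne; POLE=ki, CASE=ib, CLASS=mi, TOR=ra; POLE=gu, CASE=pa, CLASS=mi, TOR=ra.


cell POLE=un, CASE=so, CLASS=ta, TOR=ra:
underlying: pu-posed-se-em-rf
1. a, e -> 0 / V _: fires at position(s) 10: puposedsemrf
2. f -> v, k -> g / _ Z: no change
surface: puposedsemrf

cell POLE=zo, CASE=mi, CLASS=mi, TOR=ne:
underlying: fi-posed-f-b-p
1. a, e -> 0 / V _: no change
2. f -> v, k -> g / _ Z: fires at position(s) 8: fiposedvbp
surface: fiposedvbp

cell POLE=ki, CASE=ib, CLASS=mi, TOR=ra:
underlying: fu-posed-ne-em-p
1. a, e -> 0 / V _: fires at position(s) 10: fuposednemp
2. f -> v, k -> g / _ Z: no change
surface: fuposednemp

cell POLE=gu, CASE=pa, CLASS=mi, TOR=ra:
underlying: td-posed-zma-em-p
1. a, e -> 0 / V _: fires at position(s) 11: tdposedzmamp
2. f -> v, k -> g / _ Z: no change
surface: tdposedzmamp


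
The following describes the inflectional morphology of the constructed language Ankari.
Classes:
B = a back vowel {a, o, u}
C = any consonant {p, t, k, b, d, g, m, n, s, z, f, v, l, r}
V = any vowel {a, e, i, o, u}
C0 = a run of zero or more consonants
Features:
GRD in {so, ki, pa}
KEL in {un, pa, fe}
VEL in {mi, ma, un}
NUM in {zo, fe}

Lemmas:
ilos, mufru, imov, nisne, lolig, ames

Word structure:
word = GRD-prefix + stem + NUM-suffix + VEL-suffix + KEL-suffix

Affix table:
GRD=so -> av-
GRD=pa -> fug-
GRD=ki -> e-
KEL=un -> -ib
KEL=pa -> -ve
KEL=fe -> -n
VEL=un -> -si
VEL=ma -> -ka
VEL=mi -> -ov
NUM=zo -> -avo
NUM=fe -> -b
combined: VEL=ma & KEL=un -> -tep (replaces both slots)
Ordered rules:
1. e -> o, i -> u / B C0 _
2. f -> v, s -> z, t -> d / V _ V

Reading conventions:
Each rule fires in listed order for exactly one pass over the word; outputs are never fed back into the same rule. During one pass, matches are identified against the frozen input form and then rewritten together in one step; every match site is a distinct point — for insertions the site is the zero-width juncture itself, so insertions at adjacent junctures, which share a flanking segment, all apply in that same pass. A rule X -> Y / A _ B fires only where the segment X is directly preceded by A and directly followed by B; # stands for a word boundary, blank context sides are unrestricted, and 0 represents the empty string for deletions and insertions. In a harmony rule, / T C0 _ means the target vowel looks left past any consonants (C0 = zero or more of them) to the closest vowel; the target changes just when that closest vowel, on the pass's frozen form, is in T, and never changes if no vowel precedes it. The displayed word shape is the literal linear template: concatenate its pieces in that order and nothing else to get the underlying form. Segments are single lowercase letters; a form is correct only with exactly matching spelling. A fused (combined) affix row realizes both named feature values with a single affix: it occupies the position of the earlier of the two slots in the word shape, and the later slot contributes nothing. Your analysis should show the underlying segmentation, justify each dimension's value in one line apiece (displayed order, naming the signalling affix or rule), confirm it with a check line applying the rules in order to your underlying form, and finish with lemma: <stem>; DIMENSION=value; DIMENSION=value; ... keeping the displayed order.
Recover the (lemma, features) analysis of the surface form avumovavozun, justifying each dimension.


underlying: av-imov-avo-si-n
GRD=so - signalled by the affix av-
KEL=fe - signalled by the affix -n
VEL=un - signalled by the affix -si
NUM=zo - signalled by the affix -avo
check: avimovavosin -> avumovavosun -> avumovavozun
lemma: imov; GRD=so; KEL=fe; VEL=un; NUM=zo


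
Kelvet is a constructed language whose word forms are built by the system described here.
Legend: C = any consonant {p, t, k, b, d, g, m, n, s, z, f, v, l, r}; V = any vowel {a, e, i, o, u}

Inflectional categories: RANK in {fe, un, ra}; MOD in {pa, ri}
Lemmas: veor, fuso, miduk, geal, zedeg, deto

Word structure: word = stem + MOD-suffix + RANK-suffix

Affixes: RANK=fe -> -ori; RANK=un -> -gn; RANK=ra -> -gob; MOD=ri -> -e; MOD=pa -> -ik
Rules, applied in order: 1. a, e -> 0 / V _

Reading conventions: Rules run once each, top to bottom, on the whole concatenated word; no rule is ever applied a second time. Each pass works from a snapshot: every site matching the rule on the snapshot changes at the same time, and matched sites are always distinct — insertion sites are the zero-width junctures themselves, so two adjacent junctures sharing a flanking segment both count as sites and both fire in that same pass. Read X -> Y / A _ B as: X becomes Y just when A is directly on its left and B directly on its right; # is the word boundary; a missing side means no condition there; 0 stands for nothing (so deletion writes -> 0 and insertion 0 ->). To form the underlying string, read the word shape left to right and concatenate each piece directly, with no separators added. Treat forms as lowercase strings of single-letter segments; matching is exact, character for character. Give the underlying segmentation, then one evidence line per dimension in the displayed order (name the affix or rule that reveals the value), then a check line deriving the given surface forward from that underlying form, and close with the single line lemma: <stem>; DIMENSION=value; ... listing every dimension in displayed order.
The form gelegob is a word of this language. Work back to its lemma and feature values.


underlying: geal-e-gob
RANK=ra - signalled by the affix -gob
MOD=ri - signalled by the affix -e
check: gealegob -> gelegob
lemma: geal; RANK=ra; MOD=ri


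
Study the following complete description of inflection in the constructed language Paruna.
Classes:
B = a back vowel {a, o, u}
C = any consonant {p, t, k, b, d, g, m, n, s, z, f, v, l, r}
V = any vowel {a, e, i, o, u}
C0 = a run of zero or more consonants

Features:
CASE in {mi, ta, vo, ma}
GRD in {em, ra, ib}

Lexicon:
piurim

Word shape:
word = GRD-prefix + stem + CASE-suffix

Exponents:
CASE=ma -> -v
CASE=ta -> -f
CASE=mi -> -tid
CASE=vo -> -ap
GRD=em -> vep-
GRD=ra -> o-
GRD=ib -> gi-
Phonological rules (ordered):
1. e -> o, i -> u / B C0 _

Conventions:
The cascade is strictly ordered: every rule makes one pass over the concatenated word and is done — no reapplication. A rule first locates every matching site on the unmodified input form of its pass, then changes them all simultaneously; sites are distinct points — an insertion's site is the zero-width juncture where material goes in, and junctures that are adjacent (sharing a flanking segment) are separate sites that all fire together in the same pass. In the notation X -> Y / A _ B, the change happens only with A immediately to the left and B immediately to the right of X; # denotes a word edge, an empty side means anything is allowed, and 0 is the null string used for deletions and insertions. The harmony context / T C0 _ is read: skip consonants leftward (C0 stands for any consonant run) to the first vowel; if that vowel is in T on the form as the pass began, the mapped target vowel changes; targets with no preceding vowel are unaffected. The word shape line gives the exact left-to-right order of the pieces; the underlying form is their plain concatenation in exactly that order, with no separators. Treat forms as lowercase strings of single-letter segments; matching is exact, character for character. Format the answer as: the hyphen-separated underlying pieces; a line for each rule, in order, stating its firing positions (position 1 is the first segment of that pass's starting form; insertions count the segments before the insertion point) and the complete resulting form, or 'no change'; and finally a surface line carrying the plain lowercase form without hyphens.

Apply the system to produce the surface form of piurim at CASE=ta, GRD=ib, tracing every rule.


underlying: gi-piurim-f
1. e -> o, i -> u / B C0 _: fires at position(s) 7: gipiurumf
surface: gipiurumf


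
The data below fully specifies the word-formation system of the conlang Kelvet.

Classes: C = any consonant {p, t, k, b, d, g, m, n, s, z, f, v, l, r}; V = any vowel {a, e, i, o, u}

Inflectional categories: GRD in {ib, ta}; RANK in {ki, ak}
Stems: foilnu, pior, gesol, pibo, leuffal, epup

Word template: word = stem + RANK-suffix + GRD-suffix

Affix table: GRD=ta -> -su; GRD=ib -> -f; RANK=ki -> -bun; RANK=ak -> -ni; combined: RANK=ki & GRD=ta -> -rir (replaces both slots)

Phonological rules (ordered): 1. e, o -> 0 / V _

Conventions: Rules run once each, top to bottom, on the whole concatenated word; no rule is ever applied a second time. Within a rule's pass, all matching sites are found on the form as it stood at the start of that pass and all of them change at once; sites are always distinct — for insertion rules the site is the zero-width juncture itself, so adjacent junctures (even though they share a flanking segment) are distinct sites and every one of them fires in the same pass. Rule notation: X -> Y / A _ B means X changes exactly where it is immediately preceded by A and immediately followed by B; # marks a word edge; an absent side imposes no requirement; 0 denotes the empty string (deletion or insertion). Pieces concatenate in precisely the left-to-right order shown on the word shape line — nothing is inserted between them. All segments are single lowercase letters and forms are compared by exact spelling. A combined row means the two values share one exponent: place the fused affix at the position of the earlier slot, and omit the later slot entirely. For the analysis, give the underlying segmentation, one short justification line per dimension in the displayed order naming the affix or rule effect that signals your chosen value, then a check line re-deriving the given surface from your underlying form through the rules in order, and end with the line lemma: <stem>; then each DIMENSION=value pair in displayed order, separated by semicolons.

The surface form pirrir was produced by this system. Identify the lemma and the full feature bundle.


underlying: pior-rir
GRD=ta - signalled by the combined affix row
RANK=ki - signalled by the combined affix row
check: piorrir -> pirrir
lemma: pior; GRD=ta; RANK=ki


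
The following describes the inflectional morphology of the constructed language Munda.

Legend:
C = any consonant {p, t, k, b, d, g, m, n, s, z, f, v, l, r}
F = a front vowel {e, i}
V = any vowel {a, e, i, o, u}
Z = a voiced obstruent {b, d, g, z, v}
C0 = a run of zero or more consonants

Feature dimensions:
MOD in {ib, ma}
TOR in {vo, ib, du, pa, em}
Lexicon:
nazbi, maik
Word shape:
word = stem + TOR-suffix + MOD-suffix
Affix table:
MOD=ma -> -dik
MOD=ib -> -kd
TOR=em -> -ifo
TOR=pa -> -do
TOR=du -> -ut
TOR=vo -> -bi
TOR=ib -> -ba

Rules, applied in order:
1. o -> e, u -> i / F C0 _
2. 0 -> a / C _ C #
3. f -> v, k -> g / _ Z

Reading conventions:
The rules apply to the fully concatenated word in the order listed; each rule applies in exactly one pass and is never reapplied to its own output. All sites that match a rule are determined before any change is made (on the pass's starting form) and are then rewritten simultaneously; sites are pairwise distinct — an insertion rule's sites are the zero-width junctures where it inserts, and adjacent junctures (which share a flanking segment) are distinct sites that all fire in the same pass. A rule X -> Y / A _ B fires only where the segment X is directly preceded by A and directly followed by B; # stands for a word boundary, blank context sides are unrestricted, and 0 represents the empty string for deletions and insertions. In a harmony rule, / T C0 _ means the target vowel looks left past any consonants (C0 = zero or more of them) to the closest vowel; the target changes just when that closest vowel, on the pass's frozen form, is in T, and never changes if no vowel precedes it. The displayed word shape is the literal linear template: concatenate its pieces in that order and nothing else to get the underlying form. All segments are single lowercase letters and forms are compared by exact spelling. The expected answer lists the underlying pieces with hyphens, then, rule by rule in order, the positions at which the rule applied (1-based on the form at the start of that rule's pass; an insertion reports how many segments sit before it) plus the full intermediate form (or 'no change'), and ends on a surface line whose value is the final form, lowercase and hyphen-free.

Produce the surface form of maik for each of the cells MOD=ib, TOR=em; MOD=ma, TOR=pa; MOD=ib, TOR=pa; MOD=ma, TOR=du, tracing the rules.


cell MOD=ib, TOR=em:
underlying: maik-ifo-kd
1. o -> e, u -> i / F C0 _: fires at position(s) 7: maikifekd
2. 0 -> a / C _ C #: inserts after position(s) 8: maikifekad
3. f -> v, k -> g / _ Z: no change
surface: maikifekad

cell MOD=ma, TOR=pa:
underlying: maik-do-dik
1. o -> e, u -> i / F C0 _: fires at position(s) 6: maikdedik
2. 0 -> a / C _ C #: no change
3. f -> v, k -> g / _ Z: fires at position(s) 4: maigdedik
surface: maigdedik

cell MOD=ib, TOR=pa:
underlying: maik-do-kd
1. o -> e, u -> i / F C0 _: fires at position(s) 6: maikdekd
2. 0 -> a / C _ C #: inserts after position(s) 7: maikdekad
3. f -> v, k -> g / _ Z: fires at position(s) 4: maigdekad
surface: maigdekad

cell MOD=ma, TOR=du:
underlying: maik-ut-dik
1. o -> e, u -> i / F C0 _: fires at position(s) 5: maikitdik
2. 0 -> a / C _ C #: no change
3. f -> v, k -> g / _ Z: no change
surface: maikitdik


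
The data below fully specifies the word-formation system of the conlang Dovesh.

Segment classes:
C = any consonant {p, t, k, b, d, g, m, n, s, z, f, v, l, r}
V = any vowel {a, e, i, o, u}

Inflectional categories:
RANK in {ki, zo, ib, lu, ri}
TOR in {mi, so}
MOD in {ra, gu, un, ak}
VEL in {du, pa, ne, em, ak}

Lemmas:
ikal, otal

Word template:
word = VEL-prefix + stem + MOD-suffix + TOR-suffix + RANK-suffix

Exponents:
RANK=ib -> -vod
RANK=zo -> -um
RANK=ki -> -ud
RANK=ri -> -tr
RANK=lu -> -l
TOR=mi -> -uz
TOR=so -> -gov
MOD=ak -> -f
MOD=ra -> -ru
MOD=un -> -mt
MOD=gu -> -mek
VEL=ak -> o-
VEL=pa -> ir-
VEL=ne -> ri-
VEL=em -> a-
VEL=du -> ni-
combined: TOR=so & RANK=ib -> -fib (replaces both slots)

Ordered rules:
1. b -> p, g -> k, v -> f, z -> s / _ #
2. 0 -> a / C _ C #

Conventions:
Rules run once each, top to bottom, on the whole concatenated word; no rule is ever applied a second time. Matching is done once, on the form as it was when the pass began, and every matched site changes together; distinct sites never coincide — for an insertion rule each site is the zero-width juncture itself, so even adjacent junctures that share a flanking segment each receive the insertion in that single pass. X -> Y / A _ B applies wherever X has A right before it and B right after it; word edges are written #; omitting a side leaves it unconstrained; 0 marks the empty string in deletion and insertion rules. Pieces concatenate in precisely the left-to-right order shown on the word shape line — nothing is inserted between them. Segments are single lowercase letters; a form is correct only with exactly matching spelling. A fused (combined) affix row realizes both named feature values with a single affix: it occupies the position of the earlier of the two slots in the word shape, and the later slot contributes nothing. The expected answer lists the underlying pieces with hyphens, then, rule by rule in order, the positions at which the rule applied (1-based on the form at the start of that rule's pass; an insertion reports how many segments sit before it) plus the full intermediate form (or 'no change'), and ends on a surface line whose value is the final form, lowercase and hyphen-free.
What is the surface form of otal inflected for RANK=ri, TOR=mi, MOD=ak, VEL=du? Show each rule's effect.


underlying: ni-otal-f-uz-tr
1. b -> p, g -> k, v -> f, z -> s / _ #: no change
2. 0 -> a / C _ C #: inserts after position(s) 10: niotalfuztar
surface: niotalfuztar


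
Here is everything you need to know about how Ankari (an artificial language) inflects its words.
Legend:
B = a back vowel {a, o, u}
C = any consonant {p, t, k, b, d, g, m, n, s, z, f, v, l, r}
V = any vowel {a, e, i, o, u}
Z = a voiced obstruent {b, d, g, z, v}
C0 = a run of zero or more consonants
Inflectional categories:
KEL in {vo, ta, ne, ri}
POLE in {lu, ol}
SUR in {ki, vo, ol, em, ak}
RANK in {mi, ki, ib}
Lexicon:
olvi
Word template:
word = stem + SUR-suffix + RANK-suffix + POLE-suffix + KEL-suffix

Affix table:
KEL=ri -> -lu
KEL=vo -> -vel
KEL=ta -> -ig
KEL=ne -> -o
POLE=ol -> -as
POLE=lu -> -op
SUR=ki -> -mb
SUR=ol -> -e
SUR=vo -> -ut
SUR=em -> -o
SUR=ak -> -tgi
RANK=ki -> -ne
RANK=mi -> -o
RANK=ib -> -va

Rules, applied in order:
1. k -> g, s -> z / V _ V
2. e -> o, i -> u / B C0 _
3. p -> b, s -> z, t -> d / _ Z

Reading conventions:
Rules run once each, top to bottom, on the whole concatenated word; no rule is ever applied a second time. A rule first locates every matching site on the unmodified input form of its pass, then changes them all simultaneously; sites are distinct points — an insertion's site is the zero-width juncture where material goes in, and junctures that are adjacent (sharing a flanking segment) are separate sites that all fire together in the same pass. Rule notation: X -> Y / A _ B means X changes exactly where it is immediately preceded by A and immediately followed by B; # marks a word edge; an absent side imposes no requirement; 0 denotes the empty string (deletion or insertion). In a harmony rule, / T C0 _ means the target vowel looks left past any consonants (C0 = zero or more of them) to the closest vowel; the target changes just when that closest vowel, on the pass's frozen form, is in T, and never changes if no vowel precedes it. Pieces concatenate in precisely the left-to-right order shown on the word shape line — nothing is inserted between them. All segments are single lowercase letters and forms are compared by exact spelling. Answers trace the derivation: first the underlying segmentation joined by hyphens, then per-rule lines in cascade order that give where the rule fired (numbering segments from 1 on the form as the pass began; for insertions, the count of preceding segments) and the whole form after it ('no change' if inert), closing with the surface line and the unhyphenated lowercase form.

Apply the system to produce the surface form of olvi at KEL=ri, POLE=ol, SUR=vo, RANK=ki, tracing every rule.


underlying: olvi-ut-ne-as-lu
1. k -> g, s -> z / V _ V: no change
2. e -> o, i -> u / B C0 _: fires at position(s) 4, 8: olvuutnoaslu
3. p -> b, s -> z, t -> d / _ Z: no change
surface: olvuutnoaslu


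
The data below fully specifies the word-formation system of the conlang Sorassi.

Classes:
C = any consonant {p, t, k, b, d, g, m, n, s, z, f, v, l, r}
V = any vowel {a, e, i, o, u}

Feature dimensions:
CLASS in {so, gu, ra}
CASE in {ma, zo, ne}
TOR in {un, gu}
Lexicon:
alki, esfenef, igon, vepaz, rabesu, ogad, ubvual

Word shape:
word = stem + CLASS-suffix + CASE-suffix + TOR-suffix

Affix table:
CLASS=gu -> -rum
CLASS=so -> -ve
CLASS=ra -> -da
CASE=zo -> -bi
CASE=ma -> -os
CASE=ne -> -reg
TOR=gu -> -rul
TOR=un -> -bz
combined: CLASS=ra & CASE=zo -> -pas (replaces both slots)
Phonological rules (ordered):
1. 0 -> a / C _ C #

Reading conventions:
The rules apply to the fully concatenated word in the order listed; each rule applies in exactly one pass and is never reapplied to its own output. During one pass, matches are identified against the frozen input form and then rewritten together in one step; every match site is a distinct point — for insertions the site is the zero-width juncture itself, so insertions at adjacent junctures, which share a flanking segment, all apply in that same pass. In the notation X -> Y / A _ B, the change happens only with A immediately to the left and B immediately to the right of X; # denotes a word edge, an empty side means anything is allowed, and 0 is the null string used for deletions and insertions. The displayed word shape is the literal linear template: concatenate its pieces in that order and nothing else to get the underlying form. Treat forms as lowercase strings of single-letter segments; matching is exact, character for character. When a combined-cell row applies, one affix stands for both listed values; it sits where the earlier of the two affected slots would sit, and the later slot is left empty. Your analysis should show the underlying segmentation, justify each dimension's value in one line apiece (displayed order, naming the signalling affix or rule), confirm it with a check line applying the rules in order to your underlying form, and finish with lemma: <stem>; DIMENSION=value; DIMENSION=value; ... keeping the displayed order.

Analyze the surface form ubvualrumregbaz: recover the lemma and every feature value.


underlying: ubvual-rum-reg-bz
CLASS=gu - signalled by the affix -rum
CASE=ne - signalled by the affix -reg
TOR=un - signalled by the affix -bz
check: ubvualrumregbz -> ubvualrumregbaz
lemma: ubvual; CLASS=gu; CASE=ne; TOR=un


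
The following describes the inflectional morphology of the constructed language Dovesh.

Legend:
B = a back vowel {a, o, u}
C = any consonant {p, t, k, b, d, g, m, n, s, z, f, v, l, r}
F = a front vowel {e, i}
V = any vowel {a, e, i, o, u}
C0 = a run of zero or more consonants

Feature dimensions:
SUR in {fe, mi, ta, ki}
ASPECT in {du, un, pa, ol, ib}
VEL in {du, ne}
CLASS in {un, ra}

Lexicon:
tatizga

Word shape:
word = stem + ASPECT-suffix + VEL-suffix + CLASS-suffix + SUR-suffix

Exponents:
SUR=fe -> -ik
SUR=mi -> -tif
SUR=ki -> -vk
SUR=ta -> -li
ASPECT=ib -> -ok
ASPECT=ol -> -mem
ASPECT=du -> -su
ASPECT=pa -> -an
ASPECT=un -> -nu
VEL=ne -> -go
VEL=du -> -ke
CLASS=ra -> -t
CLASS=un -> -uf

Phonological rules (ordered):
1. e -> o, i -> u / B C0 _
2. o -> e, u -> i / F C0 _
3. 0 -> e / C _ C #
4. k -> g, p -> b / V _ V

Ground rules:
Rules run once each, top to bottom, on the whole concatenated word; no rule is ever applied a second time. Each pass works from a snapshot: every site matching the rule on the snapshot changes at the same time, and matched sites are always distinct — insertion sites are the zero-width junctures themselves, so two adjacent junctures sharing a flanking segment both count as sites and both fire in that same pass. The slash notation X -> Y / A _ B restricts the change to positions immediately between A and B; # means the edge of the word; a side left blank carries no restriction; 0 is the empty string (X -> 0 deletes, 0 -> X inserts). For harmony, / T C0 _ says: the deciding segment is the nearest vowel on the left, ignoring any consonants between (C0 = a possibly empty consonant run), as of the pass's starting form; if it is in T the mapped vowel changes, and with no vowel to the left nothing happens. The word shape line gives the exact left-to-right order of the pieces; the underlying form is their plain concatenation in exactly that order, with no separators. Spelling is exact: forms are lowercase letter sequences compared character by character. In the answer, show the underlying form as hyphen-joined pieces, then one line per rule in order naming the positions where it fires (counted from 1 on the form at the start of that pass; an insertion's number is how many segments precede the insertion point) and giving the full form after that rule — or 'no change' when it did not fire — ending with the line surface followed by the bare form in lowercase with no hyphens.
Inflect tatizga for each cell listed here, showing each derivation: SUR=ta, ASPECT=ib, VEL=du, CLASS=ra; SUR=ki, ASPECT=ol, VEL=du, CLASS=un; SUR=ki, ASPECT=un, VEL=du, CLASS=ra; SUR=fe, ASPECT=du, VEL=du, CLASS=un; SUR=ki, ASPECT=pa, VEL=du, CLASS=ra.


cell SUR=ta, ASPECT=ib, VEL=du, CLASS=ra:
underlying: tatizga-ok-ke-t-li
1. e -> o, i -> u / B C0 _: fires at position(s) 4, 11: tatuzgaokkotli
2. o -> e, u -> i / F C0 _: no change
3. 0 -> e / C _ C #: no change
4. k -> g, p -> b / V _ V: no change
surface: tatuzgaokkotli

cell SUR=ki, ASPECT=ol, VEL=du, CLASS=un:
underlying: tatizga-mem-ke-uf-vk
1. e -> o, i -> u / B C0 _: fires at position(s) 4, 9: tatuzgamomkeufvk
2. o -> e, u -> i / F C0 _: fires at position(s) 13: tatuzgamomkeifvk
3. 0 -> e / C _ C #: inserts after position(s) 15: tatuzgamomkeifvek
4. k -> g, p -> b / V _ V: no change
surface: tatuzgamomkeifvek

cell SUR=ki, ASPECT=un, VEL=du, CLASS=ra:
underlying: tatizga-nu-ke-t-vk
1. e -> o, i -> u / B C0 _: fires at position(s) 4, 11: tatuzganukotvk
2. o -> e, u -> i / F C0 _: no change
3. 0 -> e / C _ C #: inserts after position(s) 13: tatuzganukotvek
4. k -> g, p -> b / V _ V: fires at position(s) 10: tatuzganugotvek
surface: tatuzganugotvek

cell SUR=fe, ASPECT=du, VEL=du, CLASS=un:
underlying: tatizga-su-ke-uf-ik
1. e -> o, i -> u / B C0 _: fires at position(s) 4, 11, 14: tatuzgasukoufuk
2. o -> e, u -> i / F C0 _: no change
3. 0 -> e / C _ C #: no change
4. k -> g, p -> b / V _ V: fires at position(s) 10: tatuzgasugoufuk
surface: tatuzgasugoufuk

cell SUR=ki, ASPECT=pa, VEL=du, CLASS=ra:
underlying: tatizga-an-ke-t-vk
1. e -> o, i -> u / B C0 _: fires at position(s) 4, 11: tatuzgaankotvk
2. o -> e, u -> i / F C0 _: no change
3. 0 -> e / C _ C #: inserts after position(s) 13: tatuzgaankotvek
4. k -> g, p -> b / V _ V: no change
surface: tatuzgaankotvek


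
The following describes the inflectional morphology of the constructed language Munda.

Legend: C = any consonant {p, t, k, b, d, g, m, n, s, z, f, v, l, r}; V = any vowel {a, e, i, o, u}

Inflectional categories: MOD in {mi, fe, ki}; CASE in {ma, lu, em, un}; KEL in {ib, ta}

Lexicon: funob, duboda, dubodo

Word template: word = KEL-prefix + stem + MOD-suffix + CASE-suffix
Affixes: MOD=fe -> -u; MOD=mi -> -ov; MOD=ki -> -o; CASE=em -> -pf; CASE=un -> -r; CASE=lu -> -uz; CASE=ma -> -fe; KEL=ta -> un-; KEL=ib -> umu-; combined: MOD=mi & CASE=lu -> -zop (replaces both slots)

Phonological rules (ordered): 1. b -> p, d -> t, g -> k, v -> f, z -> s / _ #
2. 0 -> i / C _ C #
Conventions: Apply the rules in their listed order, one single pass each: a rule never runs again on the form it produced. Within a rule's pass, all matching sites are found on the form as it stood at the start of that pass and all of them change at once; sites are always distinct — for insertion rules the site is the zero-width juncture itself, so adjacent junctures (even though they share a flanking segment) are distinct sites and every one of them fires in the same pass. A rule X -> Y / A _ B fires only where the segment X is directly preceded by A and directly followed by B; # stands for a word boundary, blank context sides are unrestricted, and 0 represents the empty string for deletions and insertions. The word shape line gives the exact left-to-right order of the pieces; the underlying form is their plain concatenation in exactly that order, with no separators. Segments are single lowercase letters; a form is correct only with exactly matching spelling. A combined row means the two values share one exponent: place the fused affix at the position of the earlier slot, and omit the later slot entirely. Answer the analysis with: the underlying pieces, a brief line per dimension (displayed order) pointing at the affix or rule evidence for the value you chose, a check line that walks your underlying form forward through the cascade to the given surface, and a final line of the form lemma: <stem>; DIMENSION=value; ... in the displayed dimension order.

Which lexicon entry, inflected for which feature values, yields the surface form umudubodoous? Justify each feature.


underlying: umu-dubodo-o-uz
MOD=ki - signalled by the affix -o
CASE=lu - signalled by the affix -uz
KEL=ib - signalled by the affix umu-
check: umudubodoouz -> umudubodoous -> umudubodoous
lemma: dubodo; MOD=ki; CASE=lu; KEL=ib
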